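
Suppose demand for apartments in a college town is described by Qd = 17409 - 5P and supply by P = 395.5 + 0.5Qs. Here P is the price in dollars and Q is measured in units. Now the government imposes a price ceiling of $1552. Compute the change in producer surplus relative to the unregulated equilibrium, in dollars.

-3522328

Rearranging supply gives Qs = 2P - 791. In a free market, 17409 - 5P = 2P - 791 gives the equilibrium P* = 2600, Q* = 4409.
The ceiling of 1552 is below the equilibrium price 2600, so it binds.
At P = 1552: Qd = 17409 - 5·1552 = 9649 and Qs = 2·1552 - 791 = 2313.
Producer surplus without the control is ½ · (2600 - 395.5) · 4409 = 4859820.25.
With the ceiling, producers sell 2313 units at 1552, so PS = ½ · (1552 - 395.5) · 2313 = 1337492.25.
Change in producer surplus = 1337492.25 - 4859820.25 = -3522328.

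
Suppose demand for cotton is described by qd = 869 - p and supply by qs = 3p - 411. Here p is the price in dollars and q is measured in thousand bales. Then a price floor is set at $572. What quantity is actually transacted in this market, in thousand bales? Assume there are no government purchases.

297

Without the control the market clears where 869 - p = 3p - 411, i.e. p* = 320 and q* = 549.
Because the floor (572) lies above the market-clearing price, it is binding.
At p = 572: qd = 869 - 572 = 297 and qs = 3·572 - 411 = 1305.
The quantity actually transacted is the short side, demand: 297.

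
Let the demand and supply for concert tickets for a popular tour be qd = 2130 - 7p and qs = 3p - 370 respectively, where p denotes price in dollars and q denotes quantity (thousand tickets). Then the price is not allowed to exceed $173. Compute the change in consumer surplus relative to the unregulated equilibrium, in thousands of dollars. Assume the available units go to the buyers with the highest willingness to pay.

Without the control the market clears where 2130 - 7p = 3p - 370, i.e. p* = 250 and q* = 380.
The ceiling of 173 is below the equilibrium price 250, so it binds.
At p = 173: qd = 2130 - 7·173 = 919 and qs = 3·173 - 370 = 149.
Consumer surplus without the control is ½ · (2130/7 - 250) · 380 = 72200/7.
With the ceiling, 149 units are sold at 173 (assume they go to the highest-value buyers). The demand price at q = 149 is 283, so CS = ½ · [(2130/7 - 173) + (283 - 173)] · 149 = 251661/14.
Change in consumer surplus = 251661/14 - 72200/7 = 7661.5.

7661.5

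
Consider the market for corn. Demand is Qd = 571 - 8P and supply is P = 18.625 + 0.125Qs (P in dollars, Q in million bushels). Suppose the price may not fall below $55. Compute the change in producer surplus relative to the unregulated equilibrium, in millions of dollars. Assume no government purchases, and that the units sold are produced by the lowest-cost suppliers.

Rearranging supply gives Qs = 8P - 149. Equilibrium: 571 - 8P = 8P - 149, so 720 = 16P and P* = 45, Q* = 211.
Because the floor (55) lies above the market-clearing price, it is binding.
At P = 55: Qd = 571 - 8·55 = 131 and Qs = 8·55 - 149 = 291.
Producer surplus without the control is ½ · (45 - 18.625) · 211 = 2782.5625.
With the floor, 131 units are sold at 55. The supply price at Q = 131 is 35, so PS = ½ · [(55 - 18.625) + (55 - 35)] · 131 = 3692.5625.
Change in producer surplus = 3692.5625 - 2782.5625 = 910.

910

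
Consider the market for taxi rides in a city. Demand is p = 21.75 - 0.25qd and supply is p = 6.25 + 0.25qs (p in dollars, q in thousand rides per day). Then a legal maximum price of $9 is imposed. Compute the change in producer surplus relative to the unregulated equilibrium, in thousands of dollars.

Rearranging demand gives qd = 87 - 4p; rearranging supply gives qs = 4p - 25. Setting quantity demanded equal to quantity supplied, 87 - 4p = 4p - 25, gives p* = 14 and q* = 31.
Because the ceiling (9) lies below the market-clearing price, it is binding.
At p = 9: qd = 87 - 4·9 = 51 and qs = 4·9 - 25 = 11.
Producer surplus without the control is ½ · (14 - 6.25) · 31 = 120.125.
With the ceiling, producers sell 11 units at 9, so PS = ½ · (9 - 6.25) · 11 = 15.125.
Change in producer surplus = 15.125 - 120.125 = -105.

-105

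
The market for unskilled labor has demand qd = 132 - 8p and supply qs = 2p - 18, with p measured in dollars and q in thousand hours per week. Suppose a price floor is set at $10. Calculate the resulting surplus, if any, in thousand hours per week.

Setting quantity demanded equal to quantity supplied, 132 - 8p = 2p - 18, gives p* = 15 and q* = 12.
The floor of 10 is below the equilibrium price 15, so it is not binding; the market clears at p* = 15, q* = 12.
Since the control does not bind, there is no surplus.

0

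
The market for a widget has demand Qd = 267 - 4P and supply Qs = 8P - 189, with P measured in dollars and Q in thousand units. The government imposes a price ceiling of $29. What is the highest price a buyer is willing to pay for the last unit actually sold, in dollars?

In a free market, 267 - 4P = 8P - 189 gives the equilibrium P* = 38, Q* = 115.
The ceiling of 29 is below the equilibrium price 38, so it binds.
At P = 29: Qd = 267 - 4·29 = 151 and Qs = 8·29 - 189 = 43.
Only 43 units reach the market. On the demand curve, the marginal buyer's willingness to pay at Q = 43 is (267 - 43)/4 = 56.

56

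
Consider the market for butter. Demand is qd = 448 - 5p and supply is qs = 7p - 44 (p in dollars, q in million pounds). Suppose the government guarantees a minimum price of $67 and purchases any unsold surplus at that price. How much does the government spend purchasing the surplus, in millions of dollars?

20904

Equilibrium: 448 - 5p = 7p - 44, so 492 = 12p and p* = 41, q* = 243.
Since 67 > 41, the floor is binding.
At p = 67: qd = 448 - 5·67 = 113 and qs = 7·67 - 44 = 425.
Surplus = qs - qd = 312.
Government expenditure = surplus × support price = 312 × 67 = 20904.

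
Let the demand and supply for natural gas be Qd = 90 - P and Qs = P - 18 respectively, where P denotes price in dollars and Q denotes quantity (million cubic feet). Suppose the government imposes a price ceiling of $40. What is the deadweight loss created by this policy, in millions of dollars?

196

Setting quantity demanded equal to quantity supplied, 90 - P = P - 18, gives P* = 54 and Q* = 36.
Since 40 < 54, the ceiling is binding.
At P = 40: Qd = 90 - 40 = 50 and Qs = 40 - 18 = 22.
Quantity traded falls to 22. At Q = 22 the demand price is 90 - 22 = 68 and the supply price is 18 + 22 = 40.
Deadweight loss = ½ · (68 - 40) · (36 - 22) = ½ · 28 · 14 = 196.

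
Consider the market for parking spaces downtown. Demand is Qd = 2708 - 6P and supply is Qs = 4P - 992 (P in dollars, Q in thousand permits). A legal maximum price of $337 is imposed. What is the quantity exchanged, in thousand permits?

356

In a free market, 2708 - 6P = 4P - 992 gives the equilibrium P* = 370, Q* = 488.
Because the ceiling (337) lies below the market-clearing price, it is binding.
At P = 337: Qd = 2708 - 6·337 = 686 and Qs = 4·337 - 992 = 356.
The quantity actually transacted is the short side, supply: 356.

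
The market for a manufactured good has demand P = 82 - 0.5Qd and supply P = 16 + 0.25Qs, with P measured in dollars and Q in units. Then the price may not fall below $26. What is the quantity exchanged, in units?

88

Rearranging demand gives Qd = 164 - 2P; rearranging supply gives Qs = 4P - 64. In a free market, 164 - 2P = 4P - 64 gives the equilibrium P* = 38, Q* = 88.
The floor of 26 is below the equilibrium price 38, so it is not binding; the market clears at P* = 38, Q* = 88.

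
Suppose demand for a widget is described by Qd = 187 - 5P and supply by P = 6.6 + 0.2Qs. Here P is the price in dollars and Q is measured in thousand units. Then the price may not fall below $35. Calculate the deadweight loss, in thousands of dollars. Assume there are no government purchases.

Rearranging supply gives Qs = 5P - 33. Without the control the market clears where 187 - 5P = 5P - 33, i.e. P* = 22 and Q* = 77.
The floor of 35 is above the equilibrium price 22, so it binds.
At P = 35: Qd = 187 - 5·35 = 12 and Qs = 5·35 - 33 = 142.
Quantity traded falls to 12. At Q = 12 the demand price is (187 - 12)/5 = 35 and the supply price is (33 + 12)/5 = 9.
Deadweight loss = ½ · (35 - 9) · (77 - 12) = ½ · 26 · 65 = 845.

845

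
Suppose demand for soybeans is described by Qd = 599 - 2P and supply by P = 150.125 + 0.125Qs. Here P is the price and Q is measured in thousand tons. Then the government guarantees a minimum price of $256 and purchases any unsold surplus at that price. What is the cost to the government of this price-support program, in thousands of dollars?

194560

Rearranging supply gives Qs = 8P - 1201. Setting quantity demanded equal to quantity supplied, 599 - 2P = 8P - 1201, gives P* = 180 and Q* = 239.
The floor of 256 is above the equilibrium price 180, so it binds.
At P = 256: Qd = 599 - 2·256 = 87 and Qs = 8·256 - 1201 = 847.
Surplus = Qs - Qd = 760.
Government expenditure = surplus × support price = 760 × 256 = 194560.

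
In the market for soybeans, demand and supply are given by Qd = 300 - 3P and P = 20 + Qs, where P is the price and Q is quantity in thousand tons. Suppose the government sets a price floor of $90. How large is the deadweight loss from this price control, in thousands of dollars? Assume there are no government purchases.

Rearranging supply gives Qs = P - 20. In a free market, 300 - 3P = P - 20 gives the equilibrium P* = 80, Q* = 60.
The floor of 90 is above the equilibrium price 80, so it binds.
At P = 90: Qd = 300 - 3·90 = 30 and Qs = 90 - 20 = 70.
Quantity traded falls to 30. At Q = 30 the demand price is (300 - 30)/3 = 90 and the supply price is 20 + 30 = 50.
Deadweight loss = ½ · (90 - 50) · (60 - 30) = ½ · 40 · 30 = 600.

600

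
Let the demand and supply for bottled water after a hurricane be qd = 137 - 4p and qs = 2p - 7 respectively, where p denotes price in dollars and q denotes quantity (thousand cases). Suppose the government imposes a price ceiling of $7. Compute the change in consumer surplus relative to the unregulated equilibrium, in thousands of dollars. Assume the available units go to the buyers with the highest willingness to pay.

-25.5

Setting quantity demanded equal to quantity supplied, 137 - 4p = 2p - 7, gives p* = 24 and q* = 41.
Since 7 < 24, the ceiling is binding.
At p = 7: qd = 137 - 4·7 = 109 and qs = 2·7 - 7 = 7.
Consumer surplus without the control is ½ · (34.25 - 24) · 41 = 210.125.
With the ceiling, 7 units are sold at 7 (assume they go to the highest-value buyers). The demand price at q = 7 is 32.5, so CS = ½ · [(34.25 - 7) + (32.5 - 7)] · 7 = 184.625.
Change in consumer surplus = 184.625 - 210.125 = -25.5.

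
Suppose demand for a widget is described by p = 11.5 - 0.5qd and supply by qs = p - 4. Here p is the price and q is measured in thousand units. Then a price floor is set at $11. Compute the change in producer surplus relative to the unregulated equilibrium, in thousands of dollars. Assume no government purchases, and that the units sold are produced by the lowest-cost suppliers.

-6

Rearranging demand gives qd = 23 - 2p. Equilibrium: 23 - 2p = p - 4, so 27 = 3p and p* = 9, q* = 5.
The floor of 11 is above the equilibrium price 9, so it binds.
At p = 11: qd = 23 - 2·11 = 1 and qs = 11 - 4 = 7.
Producer surplus without the control is ½ · (9 - 4) · 5 = 12.5.
With the floor, 1 units are sold at 11. The supply price at q = 1 is 5, so PS = ½ · [(11 - 4) + (11 - 5)] · 1 = 6.5.
Change in producer surplus = 6.5 - 12.5 = -6.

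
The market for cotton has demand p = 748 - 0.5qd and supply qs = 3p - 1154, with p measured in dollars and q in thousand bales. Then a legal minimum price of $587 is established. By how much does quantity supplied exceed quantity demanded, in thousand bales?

285

Rearranging demand gives qd = 1496 - 2p. In a free market, 1496 - 2p = 3p - 1154 gives the equilibrium p* = 530, q* = 436.
The floor of 587 is above the equilibrium price 530, so it binds.
At p = 587: qd = 1496 - 2·587 = 322 and qs = 3·587 - 1154 = 607.
Surplus = qs - qd = 607 - 322 = 285.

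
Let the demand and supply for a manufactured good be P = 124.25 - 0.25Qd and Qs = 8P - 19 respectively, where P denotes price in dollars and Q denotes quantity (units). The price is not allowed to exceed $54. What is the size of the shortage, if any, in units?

0

Rearranging demand gives Qd = 497 - 4P. Equilibrium: 497 - 4P = 8P - 19, so 516 = 12P and P* = 43, Q* = 325.
Since 54 is above P* = 43, the ceiling does not bind and the free-market outcome prevails.
Since the control does not bind, there is no shortage.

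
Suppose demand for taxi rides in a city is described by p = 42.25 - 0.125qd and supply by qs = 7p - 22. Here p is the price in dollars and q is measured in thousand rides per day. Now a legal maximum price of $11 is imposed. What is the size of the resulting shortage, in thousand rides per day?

195

Rearranging demand gives qd = 338 - 8p. Setting quantity demanded equal to quantity supplied, 338 - 8p = 7p - 22, gives p* = 24 and q* = 146.
Because the ceiling (11) lies below the market-clearing price, it is binding.
At p = 11: qd = 338 - 8·11 = 250 and qs = 7·11 - 22 = 55.
Shortage = qd - qs = 250 - 55 = 195.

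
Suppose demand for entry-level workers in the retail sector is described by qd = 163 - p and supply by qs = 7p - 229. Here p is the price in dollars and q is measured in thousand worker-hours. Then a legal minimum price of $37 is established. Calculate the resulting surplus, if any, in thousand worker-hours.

0

In a free market, 163 - p = 7p - 229 gives the equilibrium p* = 49, q* = 114.
Since 37 is below p* = 49, the floor does not bind and the free-market outcome prevails.
Since the control does not bind, there is no surplus.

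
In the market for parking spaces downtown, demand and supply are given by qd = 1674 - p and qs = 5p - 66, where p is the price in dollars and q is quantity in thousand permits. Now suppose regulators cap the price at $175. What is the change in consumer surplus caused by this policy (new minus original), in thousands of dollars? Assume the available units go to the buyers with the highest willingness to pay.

Without the control the market clears where 1674 - p = 5p - 66, i.e. p* = 290 and q* = 1384.
The ceiling of 175 is below the equilibrium price 290, so it binds.
At p = 175: qd = 1674 - 175 = 1499 and qs = 5·175 - 66 = 809.
Consumer surplus without the control is ½ · (1674 - 290) · 1384 = 957728.
With the ceiling, 809 units are sold at 175 (assume they go to the highest-value buyers). The demand price at q = 809 is 865, so CS = ½ · [(1674 - 175) + (865 - 175)] · 809 = 885450.5.
Change in consumer surplus = 885450.5 - 957728 = -72277.5.

-72277.5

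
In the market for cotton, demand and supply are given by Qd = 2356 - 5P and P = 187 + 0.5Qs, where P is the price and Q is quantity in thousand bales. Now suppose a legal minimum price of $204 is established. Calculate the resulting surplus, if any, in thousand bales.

0

Rearranging supply gives Qs = 2P - 374. Setting quantity demanded equal to quantity supplied, 2356 - 5P = 2P - 374, gives P* = 390 and Q* = 406.
The floor of 204 is below the equilibrium price 390, so it is not binding; the market clears at P* = 390, Q* = 406.
Since the control does not bind, there is no surplus.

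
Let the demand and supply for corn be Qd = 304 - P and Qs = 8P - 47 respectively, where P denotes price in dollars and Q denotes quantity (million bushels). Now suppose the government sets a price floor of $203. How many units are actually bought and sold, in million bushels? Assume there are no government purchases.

Setting quantity demanded equal to quantity supplied, 304 - P = 8P - 47, gives P* = 39 and Q* = 265.
The floor of 203 is above the equilibrium price 39, so it binds.
At P = 203: Qd = 304 - 203 = 101 and Qs = 8·203 - 47 = 1577.
The quantity actually transacted is the short side, demand: 101.

101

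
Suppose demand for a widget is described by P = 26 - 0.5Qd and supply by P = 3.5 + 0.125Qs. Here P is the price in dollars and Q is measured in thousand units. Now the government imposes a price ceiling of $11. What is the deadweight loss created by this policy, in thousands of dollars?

Rearranging demand gives Qd = 52 - 2P; rearranging supply gives Qs = 8P - 28. In a free market, 52 - 2P = 8P - 28 gives the equilibrium P* = 8, Q* = 36.
The ceiling of 11 is above the equilibrium price 8, so it is not binding; the market clears at P* = 8, Q* = 36.
Since the control does not bind, no trades are prevented and deadweight loss is zero.

0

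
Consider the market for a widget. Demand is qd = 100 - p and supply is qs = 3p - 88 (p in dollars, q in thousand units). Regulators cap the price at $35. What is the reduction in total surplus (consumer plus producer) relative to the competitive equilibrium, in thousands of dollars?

864

Setting quantity demanded equal to quantity supplied, 100 - p = 3p - 88, gives p* = 47 and q* = 53.
Since 35 < 47, the ceiling is binding.
At p = 35: qd = 100 - 35 = 65 and qs = 3·35 - 88 = 17.
Quantity traded falls to 17. At q = 17 the demand price is 100 - 17 = 83 and the supply price is (88 + 17)/3 = 35.
Deadweight loss = ½ · (83 - 35) · (53 - 17) = ½ · 48 · 36 = 864.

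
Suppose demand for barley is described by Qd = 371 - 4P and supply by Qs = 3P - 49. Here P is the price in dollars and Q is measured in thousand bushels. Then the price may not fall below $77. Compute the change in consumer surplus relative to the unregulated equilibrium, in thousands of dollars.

-1649

Equilibrium: 371 - 4P = 3P - 49, so 420 = 7P and P* = 60, Q* = 131.
Since 77 > 60, the floor is binding.
At P = 77: Qd = 371 - 4·77 = 63 and Qs = 3·77 - 49 = 182.
Consumer surplus without the control is ½ · (92.75 - 60) · 131 = 2145.125.
With the floor, consumers buy 63 units at 77, so CS = ½ · (92.75 - 77) · 63 = 496.125.
Change in consumer surplus = 496.125 - 2145.125 = -1649.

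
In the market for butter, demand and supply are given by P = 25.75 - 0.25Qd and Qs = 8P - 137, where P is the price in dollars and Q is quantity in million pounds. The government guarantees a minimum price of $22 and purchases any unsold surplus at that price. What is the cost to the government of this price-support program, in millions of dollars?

Rearranging demand gives Qd = 103 - 4P. Equilibrium: 103 - 4P = 8P - 137, so 240 = 12P and P* = 20, Q* = 23.
Because the floor (22) lies above the market-clearing price, it is binding.
At P = 22: Qd = 103 - 4·22 = 15 and Qs = 8·22 - 137 = 39.
Surplus = Qs - Qd = 24.
Government expenditure = surplus × support price = 24 × 22 = 528.

528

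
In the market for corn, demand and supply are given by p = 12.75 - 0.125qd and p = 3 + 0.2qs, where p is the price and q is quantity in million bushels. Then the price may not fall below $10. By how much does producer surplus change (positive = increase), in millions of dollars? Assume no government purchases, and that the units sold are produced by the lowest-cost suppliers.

Rearranging demand gives qd = 102 - 8p; rearranging supply gives qs = 5p - 15. In a free market, 102 - 8p = 5p - 15 gives the equilibrium p* = 9, q* = 30.
Because the floor (10) lies above the market-clearing price, it is binding.
At p = 10: qd = 102 - 8·10 = 22 and qs = 5·10 - 15 = 35.
Producer surplus without the control is ½ · (9 - 3) · 30 = 90.
With the floor, 22 units are sold at 10. The supply price at q = 22 is 7.4, so PS = ½ · [(10 - 3) + (10 - 7.4)] · 22 = 105.6.
Change in producer surplus = 105.6 - 90 = 15.6.

15.6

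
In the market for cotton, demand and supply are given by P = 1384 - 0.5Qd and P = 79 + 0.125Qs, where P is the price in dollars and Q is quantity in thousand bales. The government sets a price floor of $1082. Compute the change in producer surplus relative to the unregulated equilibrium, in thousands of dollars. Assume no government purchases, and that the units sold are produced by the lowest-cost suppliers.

310527

Rearranging demand gives Qd = 2768 - 2P; rearranging supply gives Qs = 8P - 632. Setting quantity demanded equal to quantity supplied, 2768 - 2P = 8P - 632, gives P* = 340 and Q* = 2088.
The floor of 1082 is above the equilibrium price 340, so it binds.
At P = 1082: Qd = 2768 - 2·1082 = 604 and Qs = 8·1082 - 632 = 8024.
Producer surplus without the control is ½ · (340 - 79) · 2088 = 272484.
With the floor, 604 units are sold at 1082. The supply price at Q = 604 is 154.5, so PS = ½ · [(1082 - 79) + (1082 - 154.5)] · 604 = 583011.
Change in producer surplus = 583011 - 272484 = 310527.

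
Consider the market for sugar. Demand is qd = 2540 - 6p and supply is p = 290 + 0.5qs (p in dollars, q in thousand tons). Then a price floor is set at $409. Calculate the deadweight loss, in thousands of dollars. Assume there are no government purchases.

4332

Rearranging supply gives qs = 2p - 580. In a free market, 2540 - 6p = 2p - 580 gives the equilibrium p* = 390, q* = 200.
Since 409 > 390, the floor is binding.
At p = 409: qd = 2540 - 6·409 = 86 and qs = 2·409 - 580 = 238.
Quantity traded falls to 86. At q = 86 the demand price is (2540 - 86)/6 = 409 and the supply price is (580 + 86)/2 = 333.
Deadweight loss = ½ · (409 - 333) · (200 - 86) = ½ · 76 · 114 = 4332.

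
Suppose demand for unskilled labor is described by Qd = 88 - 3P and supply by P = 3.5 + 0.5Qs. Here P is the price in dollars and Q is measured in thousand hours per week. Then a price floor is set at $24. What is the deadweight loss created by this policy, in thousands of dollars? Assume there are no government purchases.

93.75

Rearranging supply gives Qs = 2P - 7. Without the control the market clears where 88 - 3P = 2P - 7, i.e. P* = 19 and Q* = 31.
Because the floor (24) lies above the market-clearing price, it is binding.
At P = 24: Qd = 88 - 3·24 = 16 and Qs = 2·24 - 7 = 41.
Quantity traded falls to 16. At Q = 16 the demand price is (88 - 16)/3 = 24 and the supply price is (7 + 16)/2 = 11.5.
Deadweight loss = ½ · (24 - 11.5) · (31 - 16) = ½ · 12.5 · 15 = 93.75.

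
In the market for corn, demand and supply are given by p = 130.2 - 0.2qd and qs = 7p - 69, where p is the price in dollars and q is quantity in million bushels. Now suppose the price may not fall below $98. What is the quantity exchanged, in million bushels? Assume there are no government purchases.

161

Rearranging demand gives qd = 651 - 5p. In a free market, 651 - 5p = 7p - 69 gives the equilibrium p* = 60, q* = 351.
Since 98 > 60, the floor is binding.
At p = 98: qd = 651 - 5·98 = 161 and qs = 7·98 - 69 = 617.
The quantity actually transacted is the short side, demand: 161.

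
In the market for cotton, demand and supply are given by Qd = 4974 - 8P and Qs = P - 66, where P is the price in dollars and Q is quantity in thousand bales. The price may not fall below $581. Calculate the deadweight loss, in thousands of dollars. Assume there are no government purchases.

Without the control the market clears where 4974 - 8P = P - 66, i.e. P* = 560 and Q* = 494.
Because the floor (581) lies above the market-clearing price, it is binding.
At P = 581: Qd = 4974 - 8·581 = 326 and Qs = 581 - 66 = 515.
Quantity traded falls to 326. At Q = 326 the demand price is (4974 - 326)/8 = 581 and the supply price is 66 + 326 = 392.
Deadweight loss = ½ · (581 - 392) · (494 - 326) = ½ · 189 · 168 = 15876.

15876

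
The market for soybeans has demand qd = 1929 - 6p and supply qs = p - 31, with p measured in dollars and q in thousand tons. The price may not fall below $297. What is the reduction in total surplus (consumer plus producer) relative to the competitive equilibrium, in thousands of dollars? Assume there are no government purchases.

Without the control the market clears where 1929 - 6p = p - 31, i.e. p* = 280 and q* = 249.
The floor of 297 is above the equilibrium price 280, so it binds.
At p = 297: qd = 1929 - 6·297 = 147 and qs = 297 - 31 = 266.
Quantity traded falls to 147. At q = 147 the demand price is (1929 - 147)/6 = 297 and the supply price is 31 + 147 = 178.
Deadweight loss = ½ · (297 - 178) · (249 - 147) = ½ · 119 · 102 = 6069.

6069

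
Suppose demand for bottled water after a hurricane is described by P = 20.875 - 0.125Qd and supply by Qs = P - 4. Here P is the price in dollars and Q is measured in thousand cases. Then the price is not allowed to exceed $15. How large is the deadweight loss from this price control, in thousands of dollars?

Rearranging demand gives Qd = 167 - 8P. Equilibrium: 167 - 8P = P - 4, so 171 = 9P and P* = 19, Q* = 15.
Because the ceiling (15) lies below the market-clearing price, it is binding.
At P = 15: Qd = 167 - 8·15 = 47 and Qs = 15 - 4 = 11.
Quantity traded falls to 11. At Q = 11 the demand price is (167 - 11)/8 = 19.5 and the supply price is 4 + 11 = 15.
Deadweight loss = ½ · (19.5 - 15) · (15 - 11) = ½ · 4.5 · 4 = 9.

9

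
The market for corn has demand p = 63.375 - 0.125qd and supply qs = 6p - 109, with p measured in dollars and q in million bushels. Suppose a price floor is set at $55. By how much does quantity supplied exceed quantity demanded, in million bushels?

154

Rearranging demand gives qd = 507 - 8p. Equilibrium: 507 - 8p = 6p - 109, so 616 = 14p and p* = 44, q* = 155.
Because the floor (55) lies above the market-clearing price, it is binding.
At p = 55: qd = 507 - 8·55 = 67 and qs = 6·55 - 109 = 221.
Surplus = qs - qd = 221 - 67 = 154.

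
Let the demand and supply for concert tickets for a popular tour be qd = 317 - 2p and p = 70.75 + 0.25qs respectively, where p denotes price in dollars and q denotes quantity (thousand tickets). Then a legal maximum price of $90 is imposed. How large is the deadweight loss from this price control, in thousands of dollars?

Rearranging supply gives qs = 4p - 283. Without the control the market clears where 317 - 2p = 4p - 283, i.e. p* = 100 and q* = 117.
Because the ceiling (90) lies below the market-clearing price, it is binding.
At p = 90: qd = 317 - 2·90 = 137 and qs = 4·90 - 283 = 77.
Quantity traded falls to 77. At q = 77 the demand price is (317 - 77)/2 = 120 and the supply price is (283 + 77)/4 = 90.
Deadweight loss = ½ · (120 - 90) · (117 - 77) = ½ · 30 · 40 = 600.

600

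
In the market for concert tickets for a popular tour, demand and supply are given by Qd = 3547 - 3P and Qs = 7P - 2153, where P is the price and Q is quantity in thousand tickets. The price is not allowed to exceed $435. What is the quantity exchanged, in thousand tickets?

892

Without the control the market clears where 3547 - 3P = 7P - 2153, i.e. P* = 570 and Q* = 1837.
The ceiling of 435 is below the equilibrium price 570, so it binds.
At P = 435: Qd = 3547 - 3·435 = 2242 and Qs = 7·435 - 2153 = 892.
The quantity actually transacted is the short side, supply: 892.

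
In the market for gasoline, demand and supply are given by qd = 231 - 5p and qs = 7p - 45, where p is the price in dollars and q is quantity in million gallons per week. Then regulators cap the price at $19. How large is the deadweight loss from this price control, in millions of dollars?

134.4

In a free market, 231 - 5p = 7p - 45 gives the equilibrium p* = 23, q* = 116.
Because the ceiling (19) lies below the market-clearing price, it is binding.
At p = 19: qd = 231 - 5·19 = 136 and qs = 7·19 - 45 = 88.
Quantity traded falls to 88. At q = 88 the demand price is (231 - 88)/5 = 28.6 and the supply price is (45 + 88)/7 = 19.
Deadweight loss = ½ · (28.6 - 19) · (116 - 88) = ½ · 9.6 · 28 = 134.4.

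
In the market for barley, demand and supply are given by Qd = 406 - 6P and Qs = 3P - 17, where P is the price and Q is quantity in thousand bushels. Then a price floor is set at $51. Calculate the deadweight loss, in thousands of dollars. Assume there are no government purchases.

Setting quantity demanded equal to quantity supplied, 406 - 6P = 3P - 17, gives P* = 47 and Q* = 124.
Because the floor (51) lies above the market-clearing price, it is binding.
At P = 51: Qd = 406 - 6·51 = 100 and Qs = 3·51 - 17 = 136.
Quantity traded falls to 100. At Q = 100 the demand price is (406 - 100)/6 = 51 and the supply price is (17 + 100)/3 = 39.
Deadweight loss = ½ · (51 - 39) · (124 - 100) = ½ · 12 · 24 = 144.

144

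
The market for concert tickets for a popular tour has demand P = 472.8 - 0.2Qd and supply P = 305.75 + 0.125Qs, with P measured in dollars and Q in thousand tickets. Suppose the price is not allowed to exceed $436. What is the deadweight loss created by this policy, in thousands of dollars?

0

Rearranging demand gives Qd = 2364 - 5P; rearranging supply gives Qs = 8P - 2446. Without the control the market clears where 2364 - 5P = 8P - 2446, i.e. P* = 370 and Q* = 514.
Since 436 is above P* = 370, the ceiling does not bind and the free-market outcome prevails.
Since the control does not bind, no trades are prevented and deadweight loss is zero.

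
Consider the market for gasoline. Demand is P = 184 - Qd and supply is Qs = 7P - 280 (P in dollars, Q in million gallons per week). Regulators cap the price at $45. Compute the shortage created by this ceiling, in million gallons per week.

104

Rearranging demand gives Qd = 184 - P. Without the control the market clears where 184 - P = 7P - 280, i.e. P* = 58 and Q* = 126.
Since 45 < 58, the ceiling is binding.
At P = 45: Qd = 184 - 45 = 139 and Qs = 7·45 - 280 = 35.
Shortage = Qd - Qs = 139 - 35 = 104.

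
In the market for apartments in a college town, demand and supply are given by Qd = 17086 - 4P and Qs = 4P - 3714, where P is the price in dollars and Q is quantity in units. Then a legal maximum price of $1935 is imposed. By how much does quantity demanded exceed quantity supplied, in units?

5320

Equilibrium: 17086 - 4P = 4P - 3714, so 20800 = 8P and P* = 2600, Q* = 6686.
The ceiling of 1935 is below the equilibrium price 2600, so it binds.
At P = 1935: Qd = 17086 - 4·1935 = 9346 and Qs = 4·1935 - 3714 = 4026.
Shortage = Qd - Qs = 9346 - 4026 = 5320.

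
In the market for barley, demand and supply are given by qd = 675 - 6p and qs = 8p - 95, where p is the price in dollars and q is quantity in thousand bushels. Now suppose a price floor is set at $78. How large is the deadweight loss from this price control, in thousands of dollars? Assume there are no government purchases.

Setting quantity demanded equal to quantity supplied, 675 - 6p = 8p - 95, gives p* = 55 and q* = 345.
Since 78 > 55, the floor is binding.
At p = 78: qd = 675 - 6·78 = 207 and qs = 8·78 - 95 = 529.
Quantity traded falls to 207. At q = 207 the demand price is (675 - 207)/6 = 78 and the supply price is (95 + 207)/8 = 37.75.
Deadweight loss = ½ · (78 - 37.75) · (345 - 207) = ½ · 40.25 · 138 = 2777.25.

2777.25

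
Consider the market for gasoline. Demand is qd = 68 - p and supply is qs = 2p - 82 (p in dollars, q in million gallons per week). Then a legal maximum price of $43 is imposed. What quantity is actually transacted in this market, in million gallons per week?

4

Setting quantity demanded equal to quantity supplied, 68 - p = 2p - 82, gives p* = 50 and q* = 18.
The ceiling of 43 is below the equilibrium price 50, so it binds.
At p = 43: qd = 68 - 43 = 25 and qs = 2·43 - 82 = 4.
The quantity actually transacted is the short side, supply: 4.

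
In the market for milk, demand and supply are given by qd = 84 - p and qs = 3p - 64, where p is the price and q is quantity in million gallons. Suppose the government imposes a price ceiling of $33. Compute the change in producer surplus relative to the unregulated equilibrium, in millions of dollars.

-164

Setting quantity demanded equal to quantity supplied, 84 - p = 3p - 64, gives p* = 37 and q* = 47.
The ceiling of 33 is below the equilibrium price 37, so it binds.
At p = 33: qd = 84 - 33 = 51 and qs = 3·33 - 64 = 35.
Producer surplus without the control is ½ · (37 - 64/3) · 47 = 2209/6.
With the ceiling, producers sell 35 units at 33, so PS = ½ · (33 - 64/3) · 35 = 1225/6.
Change in producer surplus = 1225/6 - 2209/6 = -164.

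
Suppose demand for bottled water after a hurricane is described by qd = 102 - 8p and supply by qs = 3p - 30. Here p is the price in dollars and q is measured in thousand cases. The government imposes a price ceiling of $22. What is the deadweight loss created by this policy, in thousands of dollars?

In a free market, 102 - 8p = 3p - 30 gives the equilibrium p* = 12, q* = 6.
Since 22 is above p* = 12, the ceiling does not bind and the free-market outcome prevails.
Since the control does not bind, no trades are prevented and deadweight loss is zero.

0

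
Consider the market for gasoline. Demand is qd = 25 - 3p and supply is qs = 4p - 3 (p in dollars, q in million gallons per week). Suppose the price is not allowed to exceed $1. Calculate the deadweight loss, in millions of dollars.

Equilibrium: 25 - 3p = 4p - 3, so 28 = 7p and p* = 4, q* = 13.
Since 1 < 4, the ceiling is binding.
At p = 1: qd = 25 - 3·1 = 22 and qs = 4·1 - 3 = 1.
Quantity traded falls to 1. At q = 1 the demand price is (25 - 1)/3 = 8 and the supply price is (3 + 1)/4 = 1.
Deadweight loss = ½ · (8 - 1) · (13 - 1) = ½ · 7 · 12 = 42.

42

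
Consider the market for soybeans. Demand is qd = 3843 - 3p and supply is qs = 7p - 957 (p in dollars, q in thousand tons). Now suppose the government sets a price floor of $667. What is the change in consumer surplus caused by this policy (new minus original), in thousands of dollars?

-396907.5

Without the control the market clears where 3843 - 3p = 7p - 957, i.e. p* = 480 and q* = 2403.
Since 667 > 480, the floor is binding.
At p = 667: qd = 3843 - 3·667 = 1842 and qs = 7·667 - 957 = 3712.
Consumer surplus without the control is ½ · (1281 - 480) · 2403 = 962401.5.
With the floor, consumers buy 1842 units at 667, so CS = ½ · (1281 - 667) · 1842 = 565494.
Change in consumer surplus = 565494 - 962401.5 = -396907.5.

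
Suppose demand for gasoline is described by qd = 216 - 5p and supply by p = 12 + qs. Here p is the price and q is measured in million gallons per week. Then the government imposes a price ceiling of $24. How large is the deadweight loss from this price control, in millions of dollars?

Rearranging supply gives qs = p - 12. Equilibrium: 216 - 5p = p - 12, so 228 = 6p and p* = 38, q* = 26.
Since 24 < 38, the ceiling is binding.
At p = 24: qd = 216 - 5·24 = 96 and qs = 24 - 12 = 12.
Quantity traded falls to 12. At q = 12 the demand price is (216 - 12)/5 = 40.8 and the supply price is 12 + 12 = 24.
Deadweight loss = ½ · (40.8 - 24) · (26 - 12) = ½ · 16.8 · 14 = 117.6.

117.6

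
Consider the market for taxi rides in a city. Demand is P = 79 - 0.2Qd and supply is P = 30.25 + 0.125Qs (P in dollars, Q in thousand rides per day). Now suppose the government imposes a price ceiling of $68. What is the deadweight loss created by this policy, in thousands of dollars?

0

Rearranging demand gives Qd = 395 - 5P; rearranging supply gives Qs = 8P - 242. Setting quantity demanded equal to quantity supplied, 395 - 5P = 8P - 242, gives P* = 49 and Q* = 150.
The ceiling of 68 is above the equilibrium price 49, so it is not binding; the market clears at P* = 49, Q* = 150.
Since the control does not bind, no trades are prevented and deadweight loss is zero.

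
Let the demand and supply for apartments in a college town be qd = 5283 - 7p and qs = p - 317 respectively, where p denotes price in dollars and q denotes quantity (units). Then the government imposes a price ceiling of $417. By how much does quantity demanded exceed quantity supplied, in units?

2264

Setting quantity demanded equal to quantity supplied, 5283 - 7p = p - 317, gives p* = 700 and q* = 383.
The ceiling of 417 is below the equilibrium price 700, so it binds.
At p = 417: qd = 5283 - 7·417 = 2364 and qs = 417 - 317 = 100.
Shortage = qd - qs = 2364 - 100 = 2264.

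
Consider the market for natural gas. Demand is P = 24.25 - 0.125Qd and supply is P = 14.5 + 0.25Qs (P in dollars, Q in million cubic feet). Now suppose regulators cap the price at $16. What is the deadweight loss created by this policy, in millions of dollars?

Rearranging demand gives Qd = 194 - 8P; rearranging supply gives Qs = 4P - 58. Setting quantity demanded equal to quantity supplied, 194 - 8P = 4P - 58, gives P* = 21 and Q* = 26.
The ceiling of 16 is below the equilibrium price 21, so it binds.
At P = 16: Qd = 194 - 8·16 = 66 and Qs = 4·16 - 58 = 6.
Quantity traded falls to 6. At Q = 6 the demand price is (194 - 6)/8 = 23.5 and the supply price is (58 + 6)/4 = 16.
Deadweight loss = ½ · (23.5 - 16) · (26 - 6) = ½ · 7.5 · 20 = 75.

75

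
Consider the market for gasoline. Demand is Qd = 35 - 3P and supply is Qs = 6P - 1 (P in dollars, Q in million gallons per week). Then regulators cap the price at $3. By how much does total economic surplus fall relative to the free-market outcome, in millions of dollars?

Equilibrium: 35 - 3P = 6P - 1, so 36 = 9P and P* = 4, Q* = 23.
Since 3 < 4, the ceiling is binding.
At P = 3: Qd = 35 - 3·3 = 26 and Qs = 6·3 - 1 = 17.
Quantity traded falls to 17. At Q = 17 the demand price is (35 - 17)/3 = 6 and the supply price is (1 + 17)/6 = 3.
Deadweight loss = ½ · (6 - 3) · (23 - 17) = ½ · 3 · 6 = 9.

9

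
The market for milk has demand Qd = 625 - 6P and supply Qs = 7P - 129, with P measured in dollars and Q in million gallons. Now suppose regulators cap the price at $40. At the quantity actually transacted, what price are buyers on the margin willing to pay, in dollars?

79

Without the control the market clears where 625 - 6P = 7P - 129, i.e. P* = 58 and Q* = 277.
Because the ceiling (40) lies below the market-clearing price, it is binding.
At P = 40: Qd = 625 - 6·40 = 385 and Qs = 7·40 - 129 = 151.
Only 151 units reach the market. On the demand curve, the marginal buyer's willingness to pay at Q = 151 is (625 - 151)/6 = 79.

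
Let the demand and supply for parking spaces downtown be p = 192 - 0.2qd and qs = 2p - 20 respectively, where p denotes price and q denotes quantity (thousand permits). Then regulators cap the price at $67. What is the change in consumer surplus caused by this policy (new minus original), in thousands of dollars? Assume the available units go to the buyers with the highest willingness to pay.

6190.4

Rearranging demand gives qd = 960 - 5p. Without the control the market clears where 960 - 5p = 2p - 20, i.e. p* = 140 and q* = 260.
Because the ceiling (67) lies below the market-clearing price, it is binding.
At p = 67: qd = 960 - 5·67 = 625 and qs = 2·67 - 20 = 114.
Consumer surplus without the control is ½ · (192 - 140) · 260 = 6760.
With the ceiling, 114 units are sold at 67 (assume they go to the highest-value buyers). The demand price at q = 114 is 169.2, so CS = ½ · [(192 - 67) + (169.2 - 67)] · 114 = 12950.4.
Change in consumer surplus = 12950.4 - 6760 = 6190.4.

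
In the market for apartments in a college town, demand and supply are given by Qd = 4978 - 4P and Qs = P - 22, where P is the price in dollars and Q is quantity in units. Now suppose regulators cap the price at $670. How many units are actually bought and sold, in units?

648

Equilibrium: 4978 - 4P = P - 22, so 5000 = 5P and P* = 1000, Q* = 978.
Since 670 < 1000, the ceiling is binding.
At P = 670: Qd = 4978 - 4·670 = 2298 and Qs = 670 - 22 = 648.
The quantity actually transacted is the short side, supply: 648.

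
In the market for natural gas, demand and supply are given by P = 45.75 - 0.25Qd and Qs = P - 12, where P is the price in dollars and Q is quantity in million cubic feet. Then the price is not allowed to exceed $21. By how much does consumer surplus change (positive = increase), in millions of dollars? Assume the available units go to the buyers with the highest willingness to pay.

Rearranging demand gives Qd = 183 - 4P. Without the control the market clears where 183 - 4P = P - 12, i.e. P* = 39 and Q* = 27.
Because the ceiling (21) lies below the market-clearing price, it is binding.
At P = 21: Qd = 183 - 4·21 = 99 and Qs = 21 - 12 = 9.
Consumer surplus without the control is ½ · (45.75 - 39) · 27 = 91.125.
With the ceiling, 9 units are sold at 21 (assume they go to the highest-value buyers). The demand price at Q = 9 is 43.5, so CS = ½ · [(45.75 - 21) + (43.5 - 21)] · 9 = 212.625.
Change in consumer surplus = 212.625 - 91.125 = 121.5.

121.5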